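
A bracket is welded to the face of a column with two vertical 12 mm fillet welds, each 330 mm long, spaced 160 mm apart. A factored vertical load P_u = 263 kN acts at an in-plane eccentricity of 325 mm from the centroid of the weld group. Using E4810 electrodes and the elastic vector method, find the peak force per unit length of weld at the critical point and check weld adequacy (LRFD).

E48XX → F_EXX = 480 MPa.
Total weld length L_w = 660 mm. Treat welds as unit-width lines.
Polar moment about centroid: J = 2[d³/12 + d(b/2)²] = 2[330³/12 + 330×80²] = 10210000 mm³.
Direct shear f_v = P/L_w = 263×10³ / 660 = 398.5 N/mm (vertical).
Torsion M = P·e = 263×10³ × 325 = 85475000 N·mm.
Critical point at (x, y) = (80, 165) from centroid. f_tx = M·y/J = 1381 N/mm; f_ty = M·x/J = 669.5 N/mm.
Resultant f_max = √[f_tx² + (f_v + f_ty)²] = √[1381² + (398.5 + 669.5)²] = 1746 N/mm.
Capacity per unit length: φr_n = 0.75 × 0.6 × 480 × (0.707 × 12) = 1833 N/mm.
1746 ≤ 1833 → adequate.

f_max ≈ 1750 N/mm; adequate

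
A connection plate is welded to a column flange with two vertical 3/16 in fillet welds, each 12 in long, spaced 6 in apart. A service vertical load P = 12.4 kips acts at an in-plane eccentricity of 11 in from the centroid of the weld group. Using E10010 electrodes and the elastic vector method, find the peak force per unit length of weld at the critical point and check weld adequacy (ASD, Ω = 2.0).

E100XX → F_EXX = 100 ksi.
Total weld length L_w = 24 in. Treat welds as unit-width lines.
Polar moment about centroid: J = 2[d³/12 + d(b/2)²] = 2[12³/12 + 12×3²] = 504 in³.
Direct shear f_v = P/L_w = 12.4 / 24 = 0.5167 kip/in (vertical).
Torsion M = P·e = 12.4 × 11 = 136.4 kip·in.
Critical point at (x, y) = (3, 6) from centroid. f_tx = M·y/J = 1.624 kip/in; f_ty = M·x/J = 0.8119 kip/in.
Resultant f_max = √[f_tx² + (f_v + f_ty)²] = √[1.624² + (0.5167 + 0.8119)²] = 2.098 kip/in.
Capacity per unit length: r_n/Ω = (1/2.0) × 0.6 × 100 × (0.707 × 0.1875) = 3.977 kip/in.
2.098 ≤ 3.977 → adequate.

f_max ≈ 2.1 kip/in; adequate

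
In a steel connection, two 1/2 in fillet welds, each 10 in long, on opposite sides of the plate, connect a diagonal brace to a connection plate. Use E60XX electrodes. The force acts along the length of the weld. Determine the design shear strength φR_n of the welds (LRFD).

φR_n ≈ 191 kip

E60XX → F_EXX = 60 ksi.
Effective throat t_e = 0.707 × 0.5 = 0.3535 in.
Total length L = 20 in; A_we = 0.3535 × 20 = 7.07 in².
F_nw = 0.6 F_EXX = 0.6 × 60 = 36 ksi.
φR_n = 0.75 × 36 × 7.07 = 190.9 kip.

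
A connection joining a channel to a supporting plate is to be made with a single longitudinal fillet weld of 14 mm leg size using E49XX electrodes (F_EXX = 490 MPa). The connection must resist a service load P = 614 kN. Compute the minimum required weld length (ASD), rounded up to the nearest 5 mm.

L = 425 mm

Throat t_e = 0.707 × 14 = 9.898 mm.
r_n/Ω = (0.6 × 490 × 9.898) / 2.0 = 1455 N/mm = 1.455 kN/mm.
L_req = P / (r_n/Ω) = 614 / 1.455 = 422 mm total.
Round up → use L = 425 mm.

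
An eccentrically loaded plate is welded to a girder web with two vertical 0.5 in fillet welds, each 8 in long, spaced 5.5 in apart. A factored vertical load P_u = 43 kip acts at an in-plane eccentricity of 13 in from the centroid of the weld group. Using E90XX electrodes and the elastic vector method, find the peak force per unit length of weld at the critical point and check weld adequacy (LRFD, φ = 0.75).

E90XX → F_EXX = 90 ksi.
Total weld length L_w = 16 in. Treat welds as unit-width lines.
Polar moment about centroid: J = 2[d³/12 + d(b/2)²] = 2[8³/12 + 8×2.75²] = 206.3 in³.
Direct shear f_v = P/L_w = 43 / 16 = 2.688 kip/in (vertical).
Torsion M = P·e = 43 × 13 = 559 kip·in.
Critical point at (x, y) = (2.75, 4) from centroid. f_tx = M·y/J = 10.84 kip/in; f_ty = M·x/J = 7.45 kip/in.
Resultant f_max = √[f_tx² + (f_v + f_ty)²] = √[10.84² + (2.688 + 7.45)²] = 14.84 kip/in.
Capacity per unit length: φr_n = 0.75 × 0.6 × 90 × (0.707 × 0.5) = 14.32 kip/in.
14.84 > 14.32 → NOT adequate.

f_max ≈ 14.8 kip/in; NOT adequate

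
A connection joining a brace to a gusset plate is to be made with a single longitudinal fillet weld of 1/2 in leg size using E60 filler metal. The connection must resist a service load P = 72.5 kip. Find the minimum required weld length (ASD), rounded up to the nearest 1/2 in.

E60XX → F_EXX = 60 ksi.
Throat t_e = 0.707 × 0.5 = 0.3535 in.
r_n/Ω = (0.6 × 60 × 0.3535) / 2.0 = 6.363 kip/in.
L_req = P / (r_n/Ω) = 72.5 / 6.363 = 11.39 in total.
Round up → use L = 11.5 in.

L = 11.5 in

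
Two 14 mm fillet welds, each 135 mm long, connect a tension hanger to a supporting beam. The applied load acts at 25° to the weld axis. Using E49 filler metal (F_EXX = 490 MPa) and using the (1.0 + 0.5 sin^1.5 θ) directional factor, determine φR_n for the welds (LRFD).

φR_n ≈ 670 kN

t_e = 0.707 × 14 = 9.898 mm; A_we = 9.898 × 270 = 2672 mm².
Directional factor: 1.0 + 0.5 sin^1.5(25°) = 1.137.
F_nw = 0.6 × 490 × 1.137 = 334.4 MPa.
φR_n = 0.75 × 334.4 × 2672 × 10⁻³ = 670.2 kN.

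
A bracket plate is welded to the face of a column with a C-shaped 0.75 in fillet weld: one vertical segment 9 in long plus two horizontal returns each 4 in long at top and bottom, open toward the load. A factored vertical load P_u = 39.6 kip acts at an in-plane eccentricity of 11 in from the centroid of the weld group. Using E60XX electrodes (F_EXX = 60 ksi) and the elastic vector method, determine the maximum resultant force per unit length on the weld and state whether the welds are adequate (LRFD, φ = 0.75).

f_max ≈ 10.9 kip/in; adequate

Total weld length L_w = 17 in. Treat welds as unit-width lines.
Centroid: x̄ = 2×4×2 / 17 = 0.9412 in from the vertical weld.
Polar moment about centroid: J = I_x + I_y = [9³/12 + 2×4×4.5²] + [9×0.9412² + 2(4³/12 + 4×1.059²)] = 250.4 in³.
Direct shear f_v = P/L_w = 39.6 / 17 = 2.329 kip/in (vertical).
Torsion M = P·e = 39.6 × 11 = 435.6 kip·in.
Critical point at (x, y) = (3.059, 4.5) from centroid. f_tx = M·y/J = 7.83 kip/in; f_ty = M·x/J = 5.322 kip/in.
Resultant f_max = √[f_tx² + (f_v + f_ty)²] = √[7.83² + (2.329 + 5.322)²] = 10.95 kip/in.
Capacity per unit length: φr_n = 0.75 × 0.6 × 60 × (0.707 × 0.75) = 14.32 kip/in.
10.95 ≤ 14.32 → adequate.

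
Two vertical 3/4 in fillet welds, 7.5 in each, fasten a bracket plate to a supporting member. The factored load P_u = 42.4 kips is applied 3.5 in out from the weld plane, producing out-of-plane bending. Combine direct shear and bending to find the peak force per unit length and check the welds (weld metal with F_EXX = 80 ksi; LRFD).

f_max ≈ 8.4 kip/in; adequate

L_w = 2 × 7.5 = 15 in; section modulus (unit throat) S = 2 × L²/6 = 18.75 in².
Direct shear f_v = P/L_w = 42.4/15 = 2.827 kip/in.
Moment M = P × e = 42.4 × 3.5 = 148.4 kip·in; bending f_b = M/S = 7.915 kip/in.
f_max = √(f_v² + f_b²) = √(2.827² + 7.915²) = 8.404 kip/in.
φr_n = 0.75 × 0.6 × 80 × (0.707 × 0.75) = 19.09 kip/in → adequate.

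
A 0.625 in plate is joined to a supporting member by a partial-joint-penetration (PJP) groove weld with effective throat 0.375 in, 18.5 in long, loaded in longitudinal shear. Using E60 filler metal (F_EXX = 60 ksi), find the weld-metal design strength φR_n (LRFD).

Effective throat (given) t_e = 0.375 in.
A_we = 0.375 × 18.5 = 6.938 in².
F_nw = 0.6 F_EXX = 36 ksi.
φR_n = 0.75 × 36 × 6.938 = 187.3 kip.

φR_n ≈ 187 kip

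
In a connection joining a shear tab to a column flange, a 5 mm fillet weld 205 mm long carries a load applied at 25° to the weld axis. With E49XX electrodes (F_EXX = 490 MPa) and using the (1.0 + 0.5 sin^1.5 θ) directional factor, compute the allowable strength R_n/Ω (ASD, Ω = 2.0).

t_e = 0.707 × 5 = 3.535 mm; A_we = 3.535 × 205 = 724.7 mm².
Directional factor: 1.0 + 0.5 sin^1.5(25°) = 1.137.
F_nw = 0.6 × 490 × 1.137 = 334.4 MPa.
R_n/Ω = (334.4 × 724.7) / 2.0 × 10⁻³ = 121.2 kN.

R_n/Ω ≈ 121 kN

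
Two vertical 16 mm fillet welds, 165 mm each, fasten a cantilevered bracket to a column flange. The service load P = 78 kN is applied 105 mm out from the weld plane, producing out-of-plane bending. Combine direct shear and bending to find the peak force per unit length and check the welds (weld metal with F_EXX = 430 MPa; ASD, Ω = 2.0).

f_max ≈ 933 N/mm; adequate

L_w = 2 × 165 = 330 mm; section modulus (unit throat) S = 2 × L²/6 = 9075 mm².
Direct shear f_v = P/L_w = 78×10³/330 = 236.4 N/mm.
Moment M = P × e = 78×10³ × 105 = 8190000 N·mm; bending f_b = M/S = 902.5 N/mm.
f_max = √(f_v² + f_b²) = √(236.4² + 902.5²) = 932.9 N/mm.
r_n/Ω = (1/2.0) × 0.6 × 430 × (0.707 × 16) = 1459 N/mm → adequate.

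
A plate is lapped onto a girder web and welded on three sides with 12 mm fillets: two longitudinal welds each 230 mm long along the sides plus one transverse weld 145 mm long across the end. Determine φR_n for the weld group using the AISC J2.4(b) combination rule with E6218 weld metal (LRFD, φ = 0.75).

φR_n ≈ 1440 kN

E62XX → F_EXX = 620 MPa.
t_e = 0.707 × 12 = 8.484 mm.
R_nwl = 0.6 × 620 × 8.484 × 460 × 10⁻³ = 1452 kN (longitudinal, 2 welds).
R_nwt = 0.6 × 620 × 8.484 × 145 × 10⁻³ = 457.6 kN (transverse, base value).
(i) R_nwl + R_nwt = 1909 kN; (ii) 0.85 R_nwl + 1.5 R_nwt = 1920 kN.
R_n = max = 1920 kN [governs: (ii)]; φR_n = 1440 kN.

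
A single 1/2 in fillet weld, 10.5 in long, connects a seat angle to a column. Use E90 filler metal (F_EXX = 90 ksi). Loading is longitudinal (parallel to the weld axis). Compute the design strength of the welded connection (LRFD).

Effective throat t_e = 0.707 × 0.5 = 0.3535 in.
Total length L = 10.5 in; A_we = 0.3535 × 10.5 = 3.712 in².
F_nw = 0.6 F_EXX = 0.6 × 90 = 54 ksi.
φR_n = 0.75 × 54 × 3.712 = 150.3 kips.

φR_n ≈ 150 kips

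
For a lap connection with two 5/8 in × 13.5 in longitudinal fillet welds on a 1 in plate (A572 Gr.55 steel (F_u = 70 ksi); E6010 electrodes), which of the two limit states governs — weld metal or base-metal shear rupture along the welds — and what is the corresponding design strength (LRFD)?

E60XX → F_EXX = 60 ksi.
t_e = 0.707 × 0.625 = 0.4419 in; L = 27 in.
Weld metal: φR_n = 0.75 × 0.6 × 60 × 0.4419 × 27 = 322.1 kips.
Base metal (shear rupture): φR_n = 0.75 × 0.6 × 70 × 1 × 27 = 850.5 kips.
Governing: weld metal.

φR_n ≈ 322 kips (weld metal governs)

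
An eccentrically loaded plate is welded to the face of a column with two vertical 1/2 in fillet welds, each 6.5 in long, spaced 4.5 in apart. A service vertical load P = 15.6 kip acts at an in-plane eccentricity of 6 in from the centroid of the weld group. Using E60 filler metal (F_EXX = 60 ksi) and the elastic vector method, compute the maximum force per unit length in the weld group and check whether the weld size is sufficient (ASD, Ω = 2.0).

f_max ≈ 4.12 kip/in; adequate

Total weld length L_w = 13 in. Treat welds as unit-width lines.
Polar moment about centroid: J = 2[d³/12 + d(b/2)²] = 2[6.5³/12 + 6.5×2.25²] = 111.6 in³.
Direct shear f_v = P/L_w = 15.6 / 13 = 1.2 kip/in (vertical).
Torsion M = P·e = 15.6 × 6 = 93.6 kip·in.
Critical point at (x, y) = (2.25, 3.25) from centroid. f_tx = M·y/J = 2.726 kip/in; f_ty = M·x/J = 1.887 kip/in.
Resultant f_max = √[f_tx² + (f_v + f_ty)²] = √[2.726² + (1.2 + 1.887)²] = 4.119 kip/in.
Capacity per unit length: r_n/Ω = (1/2.0) × 0.6 × 60 × (0.707 × 0.5) = 6.363 kip/in.
4.119 ≤ 6.363 → adequate.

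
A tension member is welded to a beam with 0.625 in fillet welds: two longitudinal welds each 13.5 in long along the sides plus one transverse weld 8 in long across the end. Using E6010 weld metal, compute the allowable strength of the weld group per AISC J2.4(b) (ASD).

E60XX → F_EXX = 60 ksi.
t_e = 0.707 × 0.625 = 0.4419 in.
R_nwl = 0.6 × 60 × 0.4419 × 27 = 429.5 kips (longitudinal, 2 welds).
R_nwt = 0.6 × 60 × 0.4419 × 8 = 127.3 kips (transverse, base value).
(i) R_nwl + R_nwt = 556.8 kips; (ii) 0.85 R_nwl + 1.5 R_nwt = 556 kips.
R_n = max = 556.8 kips [governs: (i)]; R_n/Ω = 278.4 kips.

R_n/Ω ≈ 278 kips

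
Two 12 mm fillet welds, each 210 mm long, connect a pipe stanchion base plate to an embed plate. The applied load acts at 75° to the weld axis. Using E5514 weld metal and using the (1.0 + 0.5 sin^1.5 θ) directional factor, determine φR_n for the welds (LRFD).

φR_n ≈ 1300 kN

E55XX → F_EXX = 550 MPa.
t_e = 0.707 × 12 = 8.484 mm; A_we = 8.484 × 420 = 3563 mm².
Directional factor: 1.0 + 0.5 sin^1.5(75°) = 1.475.
F_nw = 0.6 × 550 × 1.475 = 486.6 MPa.
φR_n = 0.75 × 486.6 × 3563 × 10⁻³ = 1301 kN.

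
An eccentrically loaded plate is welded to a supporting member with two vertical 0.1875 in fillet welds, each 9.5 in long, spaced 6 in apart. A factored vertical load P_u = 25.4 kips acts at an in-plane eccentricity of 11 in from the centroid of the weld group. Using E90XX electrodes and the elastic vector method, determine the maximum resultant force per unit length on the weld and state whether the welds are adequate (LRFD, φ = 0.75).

E90XX → F_EXX = 90 ksi.
Total weld length L_w = 19 in. Treat welds as unit-width lines.
Polar moment about centroid: J = 2[d³/12 + d(b/2)²] = 2[9.5³/12 + 9.5×3²] = 313.9 in³.
Direct shear f_v = P/L_w = 25.4 / 19 = 1.337 kip/in (vertical).
Torsion M = P·e = 25.4 × 11 = 279.4 kip·in.
Critical point at (x, y) = (3, 4.75) from centroid. f_tx = M·y/J = 4.228 kip/in; f_ty = M·x/J = 2.67 kip/in.
Resultant f_max = √[f_tx² + (f_v + f_ty)²] = √[4.228² + (1.337 + 2.67)²] = 5.825 kip/in.
Capacity per unit length: φr_n = 0.75 × 0.6 × 90 × (0.707 × 0.1875) = 5.369 kip/in.
5.825 > 5.369 → NOT adequate.

f_max ≈ 5.83 kip/in; NOT adequate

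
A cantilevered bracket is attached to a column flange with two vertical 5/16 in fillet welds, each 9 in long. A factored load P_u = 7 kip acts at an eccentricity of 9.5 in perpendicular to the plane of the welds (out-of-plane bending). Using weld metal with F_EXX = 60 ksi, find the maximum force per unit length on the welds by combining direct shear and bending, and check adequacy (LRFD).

L_w = 2 × 9 = 18 in; section modulus (unit throat) S = 2 × L²/6 = 27 in².
Direct shear f_v = P/L_w = 7/18 = 0.3889 kip/in.
Moment M = P × e = 7 × 9.5 = 66.5 kip·in; bending f_b = M/S = 2.463 kip/in.
f_max = √(f_v² + f_b²) = √(0.3889² + 2.463²) = 2.493 kip/in.
φr_n = 0.75 × 0.6 × 60 × (0.707 × 0.3125) = 5.965 kip/in → adequate.

f_max ≈ 2.49 kip/in; adequate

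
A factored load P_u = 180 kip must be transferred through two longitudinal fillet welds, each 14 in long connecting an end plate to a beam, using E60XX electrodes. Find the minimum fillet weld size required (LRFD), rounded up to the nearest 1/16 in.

E60XX → F_EXX = 60 ksi.
Total weld length L = 28 in.
Required throat t_e = P_u / (φ × 0.6 F_EXX × L) = 180 / (0.75 × 0.6 × 60 × 28) = 0.2381 in.
Required leg w = t_e / 0.707 = 0.3368 in → use 3/8 in.

w = 3/8 in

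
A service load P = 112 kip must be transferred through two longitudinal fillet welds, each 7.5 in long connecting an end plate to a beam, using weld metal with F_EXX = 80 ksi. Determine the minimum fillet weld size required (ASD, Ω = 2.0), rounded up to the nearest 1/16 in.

Total weld length L = 15 in.
Required throat t_e = P × Ω / (0.6 F_EXX × L) = 112 × 2.0 / (0.6 × 80 × 15) = 0.3111 in.
Required leg w = t_e / 0.707 = 0.44 in → use 1/2 in.

w = 1/2 in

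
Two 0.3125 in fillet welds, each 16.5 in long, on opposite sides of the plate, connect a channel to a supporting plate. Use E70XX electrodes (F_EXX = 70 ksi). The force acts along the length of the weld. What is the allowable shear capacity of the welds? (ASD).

Effective throat t_e = 0.707 × 0.3125 = 0.2209 in.
Total length L = 33 in; A_we = 0.2209 × 33 = 7.291 in².
F_nw = 0.6 F_EXX = 0.6 × 70 = 42 ksi.
R_n = 42 × 7.291 = 306.2 kip; R_n/Ω = 306.2/2.0 = 153.1 kip.

R_n/Ω ≈ 153 kip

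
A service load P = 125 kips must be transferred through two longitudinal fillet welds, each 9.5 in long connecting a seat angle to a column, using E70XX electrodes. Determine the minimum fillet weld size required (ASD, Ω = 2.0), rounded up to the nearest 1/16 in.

E70XX → F_EXX = 70 ksi.
Total weld length L = 19 in.
Required throat t_e = P × Ω / (0.6 F_EXX × L) = 125 × 2.0 / (0.6 × 70 × 19) = 0.3133 in.
Required leg w = t_e / 0.707 = 0.4431 in → use 1/2 in.

w = 1/2 in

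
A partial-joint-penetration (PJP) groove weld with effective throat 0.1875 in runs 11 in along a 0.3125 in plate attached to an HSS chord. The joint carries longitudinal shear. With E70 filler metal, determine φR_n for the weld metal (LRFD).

E70XX → F_EXX = 70 ksi.
Effective throat (given) t_e = 0.1875 in.
A_we = 0.1875 × 11 = 2.062 in².
F_nw = 0.6 F_EXX = 42 ksi.
φR_n = 0.75 × 42 × 2.062 = 64.97 kip.

φR_n ≈ 65 kip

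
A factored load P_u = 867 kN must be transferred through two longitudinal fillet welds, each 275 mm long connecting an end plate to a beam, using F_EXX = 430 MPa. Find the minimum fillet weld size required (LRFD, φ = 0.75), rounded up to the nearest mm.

Total weld length L = 550 mm.
Required throat t_e = P_u / (φ × 0.6 F_EXX × L) = 867 / (0.75 × 0.6 × 430 × 550 × 10⁻³) = 8.147 mm.
Required leg w = t_e / 0.707 = 11.52 mm → use 12 mm.

w = 12 mm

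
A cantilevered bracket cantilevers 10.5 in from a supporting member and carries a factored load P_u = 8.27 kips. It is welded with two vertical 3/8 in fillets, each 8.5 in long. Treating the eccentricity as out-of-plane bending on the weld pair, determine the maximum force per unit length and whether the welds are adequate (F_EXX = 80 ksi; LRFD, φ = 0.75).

L_w = 2 × 8.5 = 17 in; section modulus (unit throat) S = 2 × L²/6 = 24.08 in².
Direct shear f_v = P/L_w = 8.27/17 = 0.4865 kip/in.
Moment M = P × e = 8.27 × 10.5 = 86.835 kip·in; bending f_b = M/S = 3.606 kip/in.
f_max = √(f_v² + f_b²) = √(0.4865² + 3.606²) = 3.638 kip/in.
φr_n = 0.75 × 0.6 × 80 × (0.707 × 0.375) = 9.544 kip/in → adequate.

f_max ≈ 3.64 kip/in; adequate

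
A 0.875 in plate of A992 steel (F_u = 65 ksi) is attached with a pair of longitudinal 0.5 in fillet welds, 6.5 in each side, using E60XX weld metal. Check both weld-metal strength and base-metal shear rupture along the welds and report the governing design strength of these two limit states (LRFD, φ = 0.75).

φR_n ≈ 124 kip (weld metal governs)

E60XX → F_EXX = 60 ksi.
t_e = 0.707 × 0.5 = 0.3535 in; L = 13 in.
Weld metal: φR_n = 0.75 × 0.6 × 60 × 0.3535 × 13 = 124.1 kip.
Base metal (shear rupture): φR_n = 0.75 × 0.6 × 65 × 0.875 × 13 = 332.7 kip.
Governing: weld metal.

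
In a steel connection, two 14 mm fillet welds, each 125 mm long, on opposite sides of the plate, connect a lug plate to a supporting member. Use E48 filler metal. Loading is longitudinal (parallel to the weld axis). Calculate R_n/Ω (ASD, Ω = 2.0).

E48XX → F_EXX = 480 MPa.
Effective throat t_e = 0.707 × 14 = 9.898 mm.
Total length L = 250 mm; A_we = 9.898 × 250 = 2474 mm².
F_nw = 0.6 F_EXX = 0.6 × 480 = 288 MPa.
R_n = 288 × 2474 × 10⁻³ = 712.7 kN; R_n/Ω = 712.7/2.0 = 356.3 kN.

R_n/Ω ≈ 356 kN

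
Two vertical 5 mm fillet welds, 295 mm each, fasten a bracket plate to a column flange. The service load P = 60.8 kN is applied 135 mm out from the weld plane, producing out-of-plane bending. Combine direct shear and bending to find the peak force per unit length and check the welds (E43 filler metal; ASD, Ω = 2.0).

f_max ≈ 301 N/mm; adequate

E43XX → F_EXX = 430 MPa.
L_w = 2 × 295 = 590 mm; section modulus (unit throat) S = 2 × L²/6 = 29010 mm².
Direct shear f_v = P/L_w = 60.8×10³/590 = 103.1 N/mm.
Moment M = P × e = 60.8×10³ × 135 = 8208000 N·mm; bending f_b = M/S = 283 N/mm.
f_max = √(f_v² + f_b²) = √(103.1² + 283²) = 301.1 N/mm.
r_n/Ω = (1/2.0) × 0.6 × 430 × (0.707 × 5) = 456 N/mm → adequate.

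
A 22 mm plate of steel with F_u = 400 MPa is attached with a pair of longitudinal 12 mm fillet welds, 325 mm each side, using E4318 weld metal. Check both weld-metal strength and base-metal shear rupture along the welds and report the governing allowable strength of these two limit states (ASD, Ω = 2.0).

E43XX → F_EXX = 430 MPa.
t_e = 0.707 × 12 = 8.484 mm; L = 650 mm.
Weld metal: R_n/Ω = (1/2.0) × 0.6 × 430 × 8.484 × 650 × 10⁻³ = 711.4 kN.
Base metal (shear rupture): R_n/Ω = (1/2.0) × 0.6 × 400 × 22 × 650 × 10⁻³ = 1716 kN.
Governing: weld metal.

R_n/Ω ≈ 711 kN (weld metal governs)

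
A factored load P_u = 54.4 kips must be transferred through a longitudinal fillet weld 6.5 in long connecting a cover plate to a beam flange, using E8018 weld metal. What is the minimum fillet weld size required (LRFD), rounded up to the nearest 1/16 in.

w = 3/8 in

E80XX → F_EXX = 80 ksi.
Total weld length L = 6.5 in.
Required throat t_e = P_u / (φ × 0.6 F_EXX × L) = 54.4 / (0.75 × 0.6 × 80 × 6.5) = 0.2325 in.
Required leg w = t_e / 0.707 = 0.3288 in → use 3/8 in.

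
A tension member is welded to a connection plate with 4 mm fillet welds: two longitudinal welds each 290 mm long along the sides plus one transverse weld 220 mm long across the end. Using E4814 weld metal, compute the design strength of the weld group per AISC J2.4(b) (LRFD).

φR_n ≈ 503 kN

E48XX → F_EXX = 480 MPa.
t_e = 0.707 × 4 = 2.828 mm.
R_nwl = 0.6 × 480 × 2.828 × 580 × 10⁻³ = 472.4 kN (longitudinal, 2 welds).
R_nwt = 0.6 × 480 × 2.828 × 220 × 10⁻³ = 179.2 kN (transverse, base value).
(i) R_nwl + R_nwt = 651.6 kN; (ii) 0.85 R_nwl + 1.5 R_nwt = 670.3 kN.
R_n = max = 670.3 kN [governs: (ii)]; φR_n = 502.7 kN.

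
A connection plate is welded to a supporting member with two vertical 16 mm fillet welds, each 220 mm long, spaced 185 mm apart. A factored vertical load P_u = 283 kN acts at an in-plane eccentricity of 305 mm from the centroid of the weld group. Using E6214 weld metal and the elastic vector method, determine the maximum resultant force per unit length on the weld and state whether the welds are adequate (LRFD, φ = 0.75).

f_max ≈ 2700 N/mm; adequate

E62XX → F_EXX = 620 MPa.
Total weld length L_w = 440 mm. Treat welds as unit-width lines.
Polar moment about centroid: J = 2[d³/12 + d(b/2)²] = 2[220³/12 + 220×92.5²] = 5539000 mm³.
Direct shear f_v = P/L_w = 283×10³ / 440 = 643.2 N/mm (vertical).
Torsion M = P·e = 283×10³ × 305 = 86315000 N·mm.
Critical point at (x, y) = (92.5, 110) from centroid. f_tx = M·y/J = 1714 N/mm; f_ty = M·x/J = 1441 N/mm.
Resultant f_max = √[f_tx² + (f_v + f_ty)²] = √[1714² + (643.2 + 1441)²] = 2699 N/mm.
Capacity per unit length: φr_n = 0.75 × 0.6 × 620 × (0.707 × 16) = 3156 N/mm.
2699 ≤ 3156 → adequate.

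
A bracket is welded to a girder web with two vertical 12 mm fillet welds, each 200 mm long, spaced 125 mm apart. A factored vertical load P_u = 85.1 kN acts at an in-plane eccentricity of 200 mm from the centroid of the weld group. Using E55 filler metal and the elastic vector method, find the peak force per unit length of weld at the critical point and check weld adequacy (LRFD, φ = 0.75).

f_max ≈ 826 N/mm; adequate

E55XX → F_EXX = 550 MPa.
Total weld length L_w = 400 mm. Treat welds as unit-width lines.
Polar moment about centroid: J = 2[d³/12 + d(b/2)²] = 2[200³/12 + 200×62.5²] = 2896000 mm³.
Direct shear f_v = P/L_w = 85.1×10³ / 400 = 212.8 N/mm (vertical).
Torsion M = P·e = 85.1×10³ × 200 = 17020000 N·mm.
Critical point at (x, y) = (62.5, 100) from centroid. f_tx = M·y/J = 587.7 N/mm; f_ty = M·x/J = 367.3 N/mm.
Resultant f_max = √[f_tx² + (f_v + f_ty)²] = √[587.7² + (212.8 + 367.3)²] = 825.8 N/mm.
Capacity per unit length: φr_n = 0.75 × 0.6 × 550 × (0.707 × 12) = 2100 N/mm.
825.8 ≤ 2100 → adequate.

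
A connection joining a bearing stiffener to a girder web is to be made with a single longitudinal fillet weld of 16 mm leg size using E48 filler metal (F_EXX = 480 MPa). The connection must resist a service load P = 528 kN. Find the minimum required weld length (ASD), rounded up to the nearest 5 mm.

Throat t_e = 0.707 × 16 = 11.31 mm.
r_n/Ω = (0.6 × 480 × 11.31) / 2.0 = 1629 N/mm = 1.629 kN/mm.
L_req = P / (r_n/Ω) = 528 / 1.629 = 324.1 mm total.
Round up → use L = 325 mm.

L = 325 mm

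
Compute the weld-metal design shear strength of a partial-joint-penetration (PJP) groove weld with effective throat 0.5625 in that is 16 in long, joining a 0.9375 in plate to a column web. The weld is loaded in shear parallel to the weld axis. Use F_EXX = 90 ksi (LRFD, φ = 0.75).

Effective throat (given) t_e = 0.5625 in.
A_we = 0.5625 × 16 = 9 in².
F_nw = 0.6 F_EXX = 54 ksi.
φR_n = 0.75 × 54 × 9 = 364.5 kip.

φR_n ≈ 364 kip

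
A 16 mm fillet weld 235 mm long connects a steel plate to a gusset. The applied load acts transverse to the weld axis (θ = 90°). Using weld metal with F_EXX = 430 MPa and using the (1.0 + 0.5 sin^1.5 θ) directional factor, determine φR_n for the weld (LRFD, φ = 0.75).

φR_n ≈ 772 kN

t_e = 0.707 × 16 = 11.31 mm; A_we = 11.31 × 235 = 2658 mm².
Directional factor: 1.0 + 0.5 sin^1.5(90°) = 1.5.
F_nw = 0.6 × 430 × 1.5 = 387 MPa.
φR_n = 0.75 × 387 × 2658 × 10⁻³ = 771.6 kN.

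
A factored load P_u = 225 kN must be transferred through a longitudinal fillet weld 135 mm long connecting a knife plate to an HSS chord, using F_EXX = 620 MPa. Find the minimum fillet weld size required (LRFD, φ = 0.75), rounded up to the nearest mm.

Total weld length L = 135 mm.
Required throat t_e = P_u / (φ × 0.6 F_EXX × L) = 225 / (0.75 × 0.6 × 620 × 135 × 10⁻³) = 5.974 mm.
Required leg w = t_e / 0.707 = 8.449 mm → use 9 mm.

w = 9 mm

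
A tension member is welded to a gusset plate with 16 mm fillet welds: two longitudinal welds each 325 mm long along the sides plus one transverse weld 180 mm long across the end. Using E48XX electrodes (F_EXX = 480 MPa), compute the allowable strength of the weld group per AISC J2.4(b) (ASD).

t_e = 0.707 × 16 = 11.31 mm.
R_nwl = 0.6 × 480 × 11.31 × 650 × 10⁻³ = 2118 kN (longitudinal, 2 welds).
R_nwt = 0.6 × 480 × 11.31 × 180 × 10⁻³ = 586.4 kN (transverse, base value).
(i) R_nwl + R_nwt = 2704 kN; (ii) 0.85 R_nwl + 1.5 R_nwt = 2680 kN.
R_n = max = 2704 kN [governs: (i)]; R_n/Ω = 1352 kN.

R_n/Ω ≈ 1350 kN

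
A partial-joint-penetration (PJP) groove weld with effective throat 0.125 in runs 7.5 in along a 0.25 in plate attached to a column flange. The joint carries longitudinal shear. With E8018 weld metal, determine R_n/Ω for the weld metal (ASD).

E80XX → F_EXX = 80 ksi.
Effective throat (given) t_e = 0.125 in.
A_we = 0.125 × 7.5 = 0.9375 in².
F_nw = 0.6 F_EXX = 48 ksi.
R_n/Ω = (48 × 0.9375) / 2.0 = 22.5 kip.

R_n/Ω ≈ 22.5 kip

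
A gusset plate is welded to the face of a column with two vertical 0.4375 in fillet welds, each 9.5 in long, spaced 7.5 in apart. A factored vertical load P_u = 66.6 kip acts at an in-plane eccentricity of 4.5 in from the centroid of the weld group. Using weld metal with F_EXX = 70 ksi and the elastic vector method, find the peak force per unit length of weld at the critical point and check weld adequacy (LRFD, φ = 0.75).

f_max ≈ 7.15 kip/in; adequate

Total weld length L_w = 19 in. Treat welds as unit-width lines.
Polar moment about centroid: J = 2[d³/12 + d(b/2)²] = 2[9.5³/12 + 9.5×3.75²] = 410.1 in³.
Direct shear f_v = P/L_w = 66.6 / 19 = 3.505 kip/in (vertical).
Torsion M = P·e = 66.6 × 4.5 = 299.7 kip·in.
Critical point at (x, y) = (3.75, 4.75) from centroid. f_tx = M·y/J = 3.471 kip/in; f_ty = M·x/J = 2.741 kip/in.
Resultant f_max = √[f_tx² + (f_v + f_ty)²] = √[3.471² + (3.505 + 2.741)²] = 7.146 kip/in.
Capacity per unit length: φr_n = 0.75 × 0.6 × 70 × (0.707 × 0.4375) = 9.743 kip/in.
7.146 ≤ 9.743 → adequate.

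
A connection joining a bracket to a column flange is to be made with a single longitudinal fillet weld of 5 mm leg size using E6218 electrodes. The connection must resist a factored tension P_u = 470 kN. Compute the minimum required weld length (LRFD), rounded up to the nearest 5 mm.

E62XX → F_EXX = 620 MPa.
Throat t_e = 0.707 × 5 = 3.535 mm.
φr_n = 0.75 × 0.6 × 620 × 3.535 × 10⁻³ = 0.9863 kN/mm.
L_req = P_u / φr_n = 470 / 0.9863 = 476.5 mm total.
Round up → use L = 480 mm.

L = 480 mm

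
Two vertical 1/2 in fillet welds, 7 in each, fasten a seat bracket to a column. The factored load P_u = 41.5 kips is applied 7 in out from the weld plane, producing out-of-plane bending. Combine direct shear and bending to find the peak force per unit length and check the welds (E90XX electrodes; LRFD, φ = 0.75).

E90XX → F_EXX = 90 ksi.
L_w = 2 × 7 = 14 in; section modulus (unit throat) S = 2 × L²/6 = 16.33 in².
Direct shear f_v = P/L_w = 41.5/14 = 2.964 kip/in.
Moment M = P × e = 41.5 × 7 = 290.5 kip·in; bending f_b = M/S = 17.79 kip/in.
f_max = √(f_v² + f_b²) = √(2.964² + 17.79²) = 18.03 kip/in.
φr_n = 0.75 × 0.6 × 90 × (0.707 × 0.5) = 14.32 kip/in → NOT adequate.

f_max ≈ 18 kip/in; NOT adequate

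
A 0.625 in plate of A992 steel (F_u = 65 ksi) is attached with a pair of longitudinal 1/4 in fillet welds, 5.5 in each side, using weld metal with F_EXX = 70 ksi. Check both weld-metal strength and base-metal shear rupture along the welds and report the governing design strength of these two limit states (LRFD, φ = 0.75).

φR_n ≈ 61.2 kips (weld metal governs)

t_e = 0.707 × 0.25 = 0.1767 in; L = 11 in.
Weld metal: φR_n = 0.75 × 0.6 × 70 × 0.1767 × 11 = 61.24 kips.
Base metal (shear rupture): φR_n = 0.75 × 0.6 × 65 × 0.625 × 11 = 201.1 kips.
Governing: weld metal.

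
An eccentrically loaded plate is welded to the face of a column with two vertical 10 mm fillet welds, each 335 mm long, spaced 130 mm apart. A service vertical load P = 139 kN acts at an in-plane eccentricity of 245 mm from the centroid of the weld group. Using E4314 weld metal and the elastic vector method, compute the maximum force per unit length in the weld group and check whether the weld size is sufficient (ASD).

E43XX → F_EXX = 430 MPa.
Total weld length L_w = 670 mm. Treat welds as unit-width lines.
Polar moment about centroid: J = 2[d³/12 + d(b/2)²] = 2[335³/12 + 335×65²] = 9097000 mm³.
Direct shear f_v = P/L_w = 139×10³ / 670 = 207.5 N/mm (vertical).
Torsion M = P·e = 139×10³ × 245 = 34055000 N·mm.
Critical point at (x, y) = (65, 167.5) from centroid. f_tx = M·y/J = 627.1 N/mm; f_ty = M·x/J = 243.3 N/mm.
Resultant f_max = √[f_tx² + (f_v + f_ty)²] = √[627.1² + (207.5 + 243.3)²] = 772.3 N/mm.
Capacity per unit length: r_n/Ω = (1/2.0) × 0.6 × 430 × (0.707 × 10) = 912 N/mm.
772.3 ≤ 912 → adequate.

f_max ≈ 772 N/mm; adequate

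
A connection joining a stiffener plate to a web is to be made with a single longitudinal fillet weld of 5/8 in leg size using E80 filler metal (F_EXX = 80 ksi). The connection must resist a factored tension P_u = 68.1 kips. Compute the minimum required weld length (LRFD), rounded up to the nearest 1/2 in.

Throat t_e = 0.707 × 0.625 = 0.4419 in.
φr_n = 0.75 × 0.6 × 80 × 0.4419 = 15.91 kips/in.
L_req = P_u / φr_n = 68.1 / 15.91 = 4.281 in total.
Round up → use L = 4.5 in.

L = 4.5 in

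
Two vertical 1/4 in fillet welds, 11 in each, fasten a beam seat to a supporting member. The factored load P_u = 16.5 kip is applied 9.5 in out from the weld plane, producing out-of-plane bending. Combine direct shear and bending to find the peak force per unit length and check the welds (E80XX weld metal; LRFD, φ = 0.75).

E80XX → F_EXX = 80 ksi.
L_w = 2 × 11 = 22 in; section modulus (unit throat) S = 2 × L²/6 = 40.33 in².
Direct shear f_v = P/L_w = 16.5/22 = 0.75 kip/in.
Moment M = P × e = 16.5 × 9.5 = 156.75 kip·in; bending f_b = M/S = 3.886 kip/in.
f_max = √(f_v² + f_b²) = √(0.75² + 3.886²) = 3.958 kip/in.
φr_n = 0.75 × 0.6 × 80 × (0.707 × 0.25) = 6.363 kip/in → adequate.

f_max ≈ 3.96 kip/in; adequate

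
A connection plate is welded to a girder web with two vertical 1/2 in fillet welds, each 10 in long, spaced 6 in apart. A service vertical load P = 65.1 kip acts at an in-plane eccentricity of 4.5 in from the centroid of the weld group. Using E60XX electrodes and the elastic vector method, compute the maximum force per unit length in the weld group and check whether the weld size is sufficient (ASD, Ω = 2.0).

E60XX → F_EXX = 60 ksi.
Total weld length L_w = 20 in. Treat welds as unit-width lines.
Polar moment about centroid: J = 2[d³/12 + d(b/2)²] = 2[10³/12 + 10×3²] = 346.7 in³.
Direct shear f_v = P/L_w = 65.1 / 20 = 3.255 kip/in (vertical).
Torsion M = P·e = 65.1 × 4.5 = 292.95 kip·in.
Critical point at (x, y) = (3, 5) from centroid. f_tx = M·y/J = 4.225 kip/in; f_ty = M·x/J = 2.535 kip/in.
Resultant f_max = √[f_tx² + (f_v + f_ty)²] = √[4.225² + (3.255 + 2.535)²] = 7.168 kip/in.
Capacity per unit length: r_n/Ω = (1/2.0) × 0.6 × 60 × (0.707 × 0.5) = 6.363 kip/in.
7.168 > 6.363 → NOT adequate.

f_max ≈ 7.17 kip/in; NOT adequate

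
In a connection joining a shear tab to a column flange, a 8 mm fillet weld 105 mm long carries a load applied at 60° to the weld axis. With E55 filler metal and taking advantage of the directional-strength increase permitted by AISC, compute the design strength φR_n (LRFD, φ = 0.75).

φR_n ≈ 206 kN

E55XX → F_EXX = 550 MPa.
t_e = 0.707 × 8 = 5.656 mm; A_we = 5.656 × 105 = 593.9 mm².
Directional factor: 1.0 + 0.5 sin^1.5(60°) = 1.403.
F_nw = 0.6 × 550 × 1.403 = 463 MPa.
φR_n = 0.75 × 463 × 593.9 × 10⁻³ = 206.2 kN.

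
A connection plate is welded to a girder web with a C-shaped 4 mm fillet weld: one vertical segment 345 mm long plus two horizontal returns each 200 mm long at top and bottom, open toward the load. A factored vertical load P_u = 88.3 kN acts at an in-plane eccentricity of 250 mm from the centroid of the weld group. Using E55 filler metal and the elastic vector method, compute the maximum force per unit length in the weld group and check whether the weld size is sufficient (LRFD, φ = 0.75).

E55XX → F_EXX = 550 MPa.
Total weld length L_w = 745 mm. Treat welds as unit-width lines.
Centroid: x̄ = 2×200×100 / 745 = 53.69 mm from the vertical weld.
Polar moment about centroid: J = I_x + I_y = [345³/12 + 2×200×172.5²] + [345×53.69² + 2(200³/12 + 200×46.31²)] = 18510000 mm³.
Direct shear f_v = P/L_w = 88.3×10³ / 745 = 118.5 N/mm (vertical).
Torsion M = P·e = 88.3×10³ × 250 = 22075000 N·mm.
Critical point at (x, y) = (146.3, 172.5) from centroid. f_tx = M·y/J = 205.7 N/mm; f_ty = M·x/J = 174.5 N/mm.
Resultant f_max = √[f_tx² + (f_v + f_ty)²] = √[205.7² + (118.5 + 174.5)²] = 358 N/mm.
Capacity per unit length: φr_n = 0.75 × 0.6 × 550 × (0.707 × 4) = 699.9 N/mm.
358 ≤ 699.9 → adequate.

f_max ≈ 358 N/mm; adequate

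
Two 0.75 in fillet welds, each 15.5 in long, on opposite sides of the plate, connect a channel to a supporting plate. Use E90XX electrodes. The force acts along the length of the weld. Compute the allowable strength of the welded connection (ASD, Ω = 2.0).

E90XX → F_EXX = 90 ksi.
Effective throat t_e = 0.707 × 0.75 = 0.5302 in.
Total length L = 31 in; A_we = 0.5302 × 31 = 16.44 in².
F_nw = 0.6 F_EXX = 0.6 × 90 = 54 ksi.
R_n = 54 × 16.44 = 887.6 kip; R_n/Ω = 887.6/2.0 = 443.8 kip.

R_n/Ω ≈ 444 kip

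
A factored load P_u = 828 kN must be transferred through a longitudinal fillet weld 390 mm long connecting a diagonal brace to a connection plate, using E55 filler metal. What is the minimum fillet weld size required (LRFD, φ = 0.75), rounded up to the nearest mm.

E55XX → F_EXX = 550 MPa.
Total weld length L = 390 mm.
Required throat t_e = P_u / (φ × 0.6 F_EXX × L) = 828 / (0.75 × 0.6 × 550 × 390 × 10⁻³) = 8.578 mm.
Required leg w = t_e / 0.707 = 12.13 mm → use 13 mm.

w = 13 mm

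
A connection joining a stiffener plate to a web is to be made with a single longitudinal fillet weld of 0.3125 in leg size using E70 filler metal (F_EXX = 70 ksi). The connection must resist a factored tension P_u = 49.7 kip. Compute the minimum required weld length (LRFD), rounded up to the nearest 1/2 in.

L = 7.5 in

Throat t_e = 0.707 × 0.3125 = 0.2209 in.
φr_n = 0.75 × 0.6 × 70 × 0.2209 = 6.96 kip/in.
L_req = P_u / φr_n = 49.7 / 6.96 = 7.141 in total.
Round up → use L = 7.5 in.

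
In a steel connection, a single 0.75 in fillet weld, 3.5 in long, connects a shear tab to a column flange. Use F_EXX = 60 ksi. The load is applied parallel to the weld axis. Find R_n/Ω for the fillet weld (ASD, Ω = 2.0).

R_n/Ω ≈ 33.4 kip

Effective throat t_e = 0.707 × 0.75 = 0.5302 in.
Total length L = 3.5 in; A_we = 0.5302 × 3.5 = 1.856 in².
F_nw = 0.6 F_EXX = 0.6 × 60 = 36 ksi.
R_n = 36 × 1.856 = 66.81 kip; R_n/Ω = 66.81/2.0 = 33.41 kip.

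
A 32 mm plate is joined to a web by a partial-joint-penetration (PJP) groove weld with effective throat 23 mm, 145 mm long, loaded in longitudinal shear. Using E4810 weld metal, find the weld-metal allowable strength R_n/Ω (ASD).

R_n/Ω ≈ 480 kN

E48XX → F_EXX = 480 MPa.
Effective throat (given) t_e = 23 mm.
A_we = 23 × 145 = 3335 mm².
F_nw = 0.6 F_EXX = 288 MPa.
R_n/Ω = (288 × 3335) / 2.0 × 10⁻³ = 480.2 kN.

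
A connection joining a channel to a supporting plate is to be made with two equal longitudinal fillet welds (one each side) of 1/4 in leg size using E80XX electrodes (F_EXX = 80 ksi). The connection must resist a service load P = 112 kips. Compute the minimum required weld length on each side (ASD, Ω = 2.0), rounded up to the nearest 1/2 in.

L = 13.5 in on each side

Throat t_e = 0.707 × 0.25 = 0.1767 in.
r_n/Ω = (0.6 × 80 × 0.1767) / 2.0 = 4.242 kip/in.
L_req = P / (r_n/Ω) = 112 / 4.242 = 26.4 in total.
Per side: 26.4 / 2 = 13.2 in.
Round up → use L = 13.5 in on each side.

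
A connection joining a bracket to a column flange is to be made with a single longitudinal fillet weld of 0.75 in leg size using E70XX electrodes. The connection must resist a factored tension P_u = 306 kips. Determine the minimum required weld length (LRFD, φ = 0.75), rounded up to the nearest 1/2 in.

L = 18.5 in

E70XX → F_EXX = 70 ksi.
Throat t_e = 0.707 × 0.75 = 0.5302 in.
φr_n = 0.75 × 0.6 × 70 × 0.5302 = 16.7 kips/in.
L_req = P_u / φr_n = 306 / 16.7 = 18.32 in total.
Round up → use L = 18.5 in.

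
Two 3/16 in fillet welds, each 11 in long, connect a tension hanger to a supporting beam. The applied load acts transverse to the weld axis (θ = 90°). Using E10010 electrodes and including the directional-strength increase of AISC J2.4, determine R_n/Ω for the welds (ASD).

E100XX → F_EXX = 100 ksi.
t_e = 0.707 × 0.1875 = 0.1326 in; A_we = 0.1326 × 22 = 2.916 in².
Directional factor: 1.0 + 0.5 sin^1.5(90°) = 1.5.
F_nw = 0.6 × 100 × 1.5 = 90 ksi.
R_n/Ω = (90 × 2.916) / 2.0 = 131.2 kips.

R_n/Ω ≈ 131 kips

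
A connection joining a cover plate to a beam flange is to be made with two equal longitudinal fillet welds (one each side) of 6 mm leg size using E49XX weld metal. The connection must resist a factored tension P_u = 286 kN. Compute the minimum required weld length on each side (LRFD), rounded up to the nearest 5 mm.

L = 155 mm on each side

E49XX → F_EXX = 490 MPa.
Throat t_e = 0.707 × 6 = 4.242 mm.
φr_n = 0.75 × 0.6 × 490 × 4.242 × 10⁻³ = 0.9354 kN/mm.
L_req = P_u / φr_n = 286 / 0.9354 = 305.8 mm total.
Per side: 305.8 / 2 = 152.9 mm.
Round up → use L = 155 mm on each side.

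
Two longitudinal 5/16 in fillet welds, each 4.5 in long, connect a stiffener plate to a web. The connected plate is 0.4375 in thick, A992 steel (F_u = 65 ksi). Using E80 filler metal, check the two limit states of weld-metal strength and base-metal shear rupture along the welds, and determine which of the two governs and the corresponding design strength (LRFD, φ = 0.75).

E80XX → F_EXX = 80 ksi.
t_e = 0.707 × 0.3125 = 0.2209 in; L = 9 in.
Weld metal: φR_n = 0.75 × 0.6 × 80 × 0.2209 × 9 = 71.58 kips.
Base metal (shear rupture): φR_n = 0.75 × 0.6 × 65 × 0.4375 × 9 = 115.2 kips.
Governing: weld metal.

φR_n ≈ 71.6 kips (weld metal governs)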